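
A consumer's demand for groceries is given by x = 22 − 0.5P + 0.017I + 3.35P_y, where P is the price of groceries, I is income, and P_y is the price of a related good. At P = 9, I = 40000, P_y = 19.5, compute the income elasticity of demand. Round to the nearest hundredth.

Evaluating quantity at (P, I, P_y) gives x = 22 − 0.5(9) + 0.017(40000) + 3.35(19.5) = 22 − 4.5 + 680 + 65.325 = 762.825.
∂x/∂I = +0.017, so E_I = 0.017·(40000/762.825) ≈ 0.89.
E_I ∈ (0,1): normal good (necessity).

0.89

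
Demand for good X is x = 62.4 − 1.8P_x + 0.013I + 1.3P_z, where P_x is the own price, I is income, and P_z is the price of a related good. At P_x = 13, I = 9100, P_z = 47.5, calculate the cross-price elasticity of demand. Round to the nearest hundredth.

0.28

First evaluate x: 62.4 − 1.8(13) + 0.013(9100) + 1.3(47.5) = 62.4 − 23.4 + 118.3 + 61.75 = 219.05.
∂x/∂P_z = +1.3, so E_xy = 1.3·(47.5/219.05) ≈ 0.28.
E_xy > 0: the goods are substitutes.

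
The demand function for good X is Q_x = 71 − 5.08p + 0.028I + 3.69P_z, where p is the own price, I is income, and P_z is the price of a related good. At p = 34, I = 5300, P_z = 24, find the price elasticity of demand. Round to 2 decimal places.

Substituting, Q_x = 71 − 5.08(34) + 0.028(5300) + 3.69(24) = 71 − 172.72 + 148.4 + 88.56 = 135.24.
∂Q_x/∂p = −5.08, so E_p = (−5.08)·(34/135.24) ≈ -1.28.
|E_p| > 1: demand is elastic.

-1.28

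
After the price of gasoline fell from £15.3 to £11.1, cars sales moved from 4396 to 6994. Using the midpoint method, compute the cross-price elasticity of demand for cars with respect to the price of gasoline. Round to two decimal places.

-1.43

%ΔQ_x = (6994 − 4396)/[(4396+6994)/2] = 2598/5695 ≈ 0.4562.
%ΔP_y = (11.1 − 15.3)/[(15.3+11.1)/2] ≈ -0.3182.
E_xy = 0.4562/-0.3182 ≈ -1.43.
E_xy < 0, so cars and gasoline are complements.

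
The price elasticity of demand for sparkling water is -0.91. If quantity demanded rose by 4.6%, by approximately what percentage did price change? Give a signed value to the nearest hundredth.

%ΔQ ≈ E × %ΔP ⇒ %ΔP = %ΔQ / E = (4.6%)/(-0.91) ≈ -5.05%.

-5.05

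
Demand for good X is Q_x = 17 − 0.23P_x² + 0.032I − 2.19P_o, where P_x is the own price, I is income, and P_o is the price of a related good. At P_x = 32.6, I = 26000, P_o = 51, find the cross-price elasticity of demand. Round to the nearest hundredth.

Evaluating quantity at (P_x, I, P_o) gives Q_x = 17 − 0.23(32.6)² + 0.032(26000) − 2.19(51) = 17 − 244.4348 + 832 − 111.69 = 492.8752.
∂Q_x/∂P_o = −2.19, so E_xy = -2.19·(51/492.8752) ≈ -0.23.
E_xy < 0: the goods are complements.

-0.23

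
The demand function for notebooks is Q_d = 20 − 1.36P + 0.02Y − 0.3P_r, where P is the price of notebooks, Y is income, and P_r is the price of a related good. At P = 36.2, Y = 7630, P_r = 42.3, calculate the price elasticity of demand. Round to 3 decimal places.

-0.445

At the given point, Q_d = 20 − 1.36(36.2) + 0.02(7630) − 0.3(42.3) = 20 − 49.232 + 152.6 − 12.69 = 110.678.
∂Q_d/∂P = −1.36, so E_p = (−1.36)·(36.2/110.678) ≈ -0.445.
|E_p| < 1: demand is inelastic.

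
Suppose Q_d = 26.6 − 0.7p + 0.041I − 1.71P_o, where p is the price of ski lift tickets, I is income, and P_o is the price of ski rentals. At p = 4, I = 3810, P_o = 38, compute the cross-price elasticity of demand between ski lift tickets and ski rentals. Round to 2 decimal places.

-0.56

Evaluating quantity at (p, I, P_o) gives Q_d = 26.6 − 0.7(4) + 0.041(3810) − 1.71(38) = 26.6 − 2.8 + 156.21 − 64.98 = 115.03.
∂Q_d/∂P_o = −1.71, so E_xy = -1.71·(38/115.03) ≈ -0.56.
E_xy < 0: the goods are complements.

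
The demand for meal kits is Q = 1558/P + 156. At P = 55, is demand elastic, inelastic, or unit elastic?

inelastic

At P = 55, Q = 184.3273.
dQ/dP = −1558/P² = −0.515.
Point elasticity E = (dQ/dP)·(P/Q) = -0.515 × 55/184.3273 ≈ -0.154.
|E| ≈ 0.154 < 1, so demand is inelastic.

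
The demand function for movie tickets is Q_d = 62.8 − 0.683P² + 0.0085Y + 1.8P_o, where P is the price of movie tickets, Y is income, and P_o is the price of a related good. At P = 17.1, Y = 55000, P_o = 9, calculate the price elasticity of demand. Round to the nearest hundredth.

Q_d = 62.8 − 0.683(17.1)² + 0.0085(55000) + 1.8(9) = 62.8 − 199.716 + 467.5 + 16.2 = 346.784.
∂Q_d/∂P = −2·0.683·P = -23.3586, so E_p = -23.3586·(17.1/346.784) ≈ -1.15.
|E_p| > 1: demand is elastic.

-1.15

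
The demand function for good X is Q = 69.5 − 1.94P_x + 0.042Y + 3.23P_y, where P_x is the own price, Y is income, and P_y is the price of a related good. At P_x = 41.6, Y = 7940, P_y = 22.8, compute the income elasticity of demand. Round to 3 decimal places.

0.842

First evaluate Q: 69.5 − 1.94(41.6) + 0.042(7940) + 3.23(22.8) = 69.5 − 80.704 + 333.48 + 73.644 = 395.92.
∂Q/∂Y = +0.042, so E_I = 0.042·(7940/395.92) ≈ 0.842.
E_I ∈ (0,1): normal good (necessity).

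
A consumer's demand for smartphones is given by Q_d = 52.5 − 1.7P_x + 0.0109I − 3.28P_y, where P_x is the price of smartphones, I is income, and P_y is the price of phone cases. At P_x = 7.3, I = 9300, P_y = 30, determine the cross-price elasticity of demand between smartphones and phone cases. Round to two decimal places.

-2.29

First evaluate Q_d: 52.5 − 1.7(7.3) + 0.0109(9300) − 3.28(30) = 52.5 − 12.41 + 101.37 − 98.4 = 43.06.
∂Q_d/∂P_y = −3.28, so E_xy = -3.28·(30/43.06) ≈ -2.29.
E_xy < 0: the goods are complements.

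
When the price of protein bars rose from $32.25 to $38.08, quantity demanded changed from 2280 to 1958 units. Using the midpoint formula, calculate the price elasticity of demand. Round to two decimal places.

-0.92

%Δq = (1958 − 2280)/[(2280 + 1958)/2] = -322/2119 ≈ -0.1520.
%Δp = (38.08 − 32.25)/[(32.25 + 38.08)/2] = 5.83/35.165 ≈ 0.1658.
Arc elasticity E = %Δq/%Δp ≈ -0.1520/0.1658 ≈ -0.92.
|E| < 1: demand is inelastic over this range.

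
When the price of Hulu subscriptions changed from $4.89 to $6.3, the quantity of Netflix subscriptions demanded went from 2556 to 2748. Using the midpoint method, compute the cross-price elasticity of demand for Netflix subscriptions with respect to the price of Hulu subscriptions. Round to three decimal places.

%ΔQ_x = (2748 − 2556)/[(2556+2748)/2] = 192/2652 ≈ 0.0724.
%ΔP_y = (6.3 − 4.89)/[(4.89+6.3)/2] ≈ 0.2520.
E_xy = 0.0724/0.2520 ≈ 0.287.
E_xy > 0, so Netflix subscriptions and Hulu subscriptions are substitutes.

0.287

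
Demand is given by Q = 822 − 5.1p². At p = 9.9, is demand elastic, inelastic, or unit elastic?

At p = 9.9, Q = 322.149.
dQ/dp = −2·5.1·p = −100.98.
Point elasticity E = (dQ/dp)·(p/Q) = -100.98 × 9.9/322.149 ≈ -3.103.
|E| ≈ 3.103 > 1, so demand is elastic.

elastic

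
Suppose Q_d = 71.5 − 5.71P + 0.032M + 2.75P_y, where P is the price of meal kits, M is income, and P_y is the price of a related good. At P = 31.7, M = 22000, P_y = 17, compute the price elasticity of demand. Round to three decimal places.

At the given point, Q_d = 71.5 − 5.71(31.7) + 0.032(22000) + 2.75(17) = 71.5 − 181.007 + 704 + 46.75 = 641.243.
∂Q_d/∂P = −5.71, so E_p = (−5.71)·(31.7/641.243) ≈ -0.282.
|E_p| < 1: demand is inelastic.

-0.282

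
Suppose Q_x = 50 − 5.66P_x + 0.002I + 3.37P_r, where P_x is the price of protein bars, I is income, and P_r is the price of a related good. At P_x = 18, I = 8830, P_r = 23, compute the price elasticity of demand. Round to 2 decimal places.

-2.35

At the given point, Q_x = 50 − 5.66(18) + 0.002(8830) + 3.37(23) = 50 − 101.88 + 17.66 + 77.51 = 43.29.
∂Q_x/∂P_x = −5.66, so E_p = (−5.66)·(18/43.29) ≈ -2.35.
|E_p| > 1: demand is elastic.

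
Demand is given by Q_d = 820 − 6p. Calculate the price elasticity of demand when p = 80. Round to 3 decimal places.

At p = 80, Q_d = 340.
dQ_d/dp = −6.
Point elasticity E = (dQ_d/dp)·(p/Q_d) = -6 × 80/340 ≈ -1.412.
|E| > 1, so demand is elastic at this price.

-1.412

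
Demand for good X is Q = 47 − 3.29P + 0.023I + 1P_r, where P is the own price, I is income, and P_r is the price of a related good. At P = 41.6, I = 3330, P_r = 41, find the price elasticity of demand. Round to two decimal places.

-4.94

First evaluate Q: 47 − 3.29(41.6) + 0.023(3330) + 1(41) = 47 − 136.864 + 76.59 + 41 = 27.726.
∂Q/∂P = −3.29, so E_p = (−3.29)·(41.6/27.726) ≈ -4.94.
|E_p| > 1: demand is elastic.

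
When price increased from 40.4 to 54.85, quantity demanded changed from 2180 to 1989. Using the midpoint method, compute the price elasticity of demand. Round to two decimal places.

%Δq = (1989 − 2180)/[(2180 + 1989)/2] = -191/2084.5 ≈ -0.0916.
%Δp = (54.85 − 40.4)/[(40.4 + 54.85)/2] = 14.45/47.625 ≈ 0.3034.
Arc elasticity E = %Δq/%Δp ≈ -0.0916/0.3034 ≈ -0.30.
|E| < 1: demand is inelastic over this range.

-0.30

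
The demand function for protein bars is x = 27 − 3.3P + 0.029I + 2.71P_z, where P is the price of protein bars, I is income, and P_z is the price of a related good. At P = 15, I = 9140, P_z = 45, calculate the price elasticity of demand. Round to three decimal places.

-0.136

First evaluate x: 27 − 3.3(15) + 0.029(9140) + 2.71(45) = 27 − 49.5 + 265.06 + 121.95 = 364.51.
∂x/∂P = −3.3, so E_p = (−3.3)·(15/364.51) ≈ -0.136.
|E_p| < 1: demand is inelastic.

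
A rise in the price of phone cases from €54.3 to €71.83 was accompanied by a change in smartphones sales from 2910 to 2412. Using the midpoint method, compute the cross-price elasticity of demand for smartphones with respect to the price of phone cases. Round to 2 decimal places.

-0.67

%ΔQ_x = (2412 − 2910)/[(2910+2412)/2] = -498/2661 ≈ -0.1871.
%ΔP_y = (71.83 − 54.3)/[(54.3+71.83)/2] ≈ 0.2780.
E_xy = -0.1871/0.2780 ≈ -0.67.
E_xy < 0, so smartphones and phone cases are complements.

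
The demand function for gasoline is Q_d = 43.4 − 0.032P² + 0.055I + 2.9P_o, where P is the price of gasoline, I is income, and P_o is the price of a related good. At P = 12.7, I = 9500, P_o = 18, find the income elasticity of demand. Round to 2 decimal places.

0.85

Q_d = 43.4 − 0.032(12.7)² + 0.055(9500) + 2.9(18) = 43.4 − 5.1613 + 522.5 + 52.2 = 612.9387.
∂Q_d/∂I = +0.055, so E_I = 0.055·(9500/612.9387) ≈ 0.85.
E_I ∈ (0,1): normal good (necessity).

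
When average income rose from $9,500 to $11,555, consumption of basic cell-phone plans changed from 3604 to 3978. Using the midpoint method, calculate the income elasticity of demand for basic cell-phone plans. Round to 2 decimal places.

0.51

%ΔQ = (3978 − 3604)/[(3604+3978)/2] = 374/3791 ≈ 0.0987.
%ΔM = (11,555 − 9,500)/[(9,500+11,555)/2] = 2055/10527.5 ≈ 0.1952.
E_I = %ΔQ/%ΔM ≈ 0.51.
E_I ∈ (0,1): normal good (necessity).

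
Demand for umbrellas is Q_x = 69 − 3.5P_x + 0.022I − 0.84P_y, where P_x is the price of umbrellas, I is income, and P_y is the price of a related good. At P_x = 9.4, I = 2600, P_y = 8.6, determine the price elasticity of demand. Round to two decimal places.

Evaluating quantity at (P_x, I, P_y) gives Q_x = 69 − 3.5(9.4) + 0.022(2600) − 0.84(8.6) = 69 − 32.9 + 57.2 − 7.224 = 86.076.
∂Q_x/∂P_x = −3.5, so E_p = (−3.5)·(9.4/86.076) ≈ -0.38.
|E_p| < 1: demand is inelastic.

-0.38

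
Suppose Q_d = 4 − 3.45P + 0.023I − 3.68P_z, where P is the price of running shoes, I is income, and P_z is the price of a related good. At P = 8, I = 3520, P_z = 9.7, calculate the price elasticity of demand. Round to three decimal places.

Substituting, Q_d = 4 − 3.45(8) + 0.023(3520) − 3.68(9.7) = 4 − 27.6 + 80.96 − 35.696 = 21.664.
∂Q_d/∂P = −3.45, so E_p = (−3.45)·(8/21.664) ≈ -1.274.
|E_p| > 1: demand is elastic.

-1.274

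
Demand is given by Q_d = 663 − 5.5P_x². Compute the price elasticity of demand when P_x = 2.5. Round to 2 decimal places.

At P_x = 2.5, Q_d = 628.625.
dQ_d/dP_x = −2·5.5·P_x = −27.5.
Point elasticity E = (dQ_d/dP_x)·(P_x/Q_d) = -27.5 × 2.5/628.625 ≈ -0.11.
|E| < 1, so demand is inelastic at this price.

-0.11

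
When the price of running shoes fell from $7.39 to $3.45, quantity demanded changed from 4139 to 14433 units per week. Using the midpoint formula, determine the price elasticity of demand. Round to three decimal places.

%ΔQ = (14433 − 4139)/[(4139 + 14433)/2] = 10294/9286 ≈ 1.1086.
%Δp = (3.45 − 7.39)/[(7.39 + 3.45)/2] = -3.94/5.42 ≈ -0.7269.
Arc elasticity E = %ΔQ/%Δp ≈ 1.1086/-0.7269 ≈ -1.525.
|E| > 1: demand is elastic over this range.

-1.525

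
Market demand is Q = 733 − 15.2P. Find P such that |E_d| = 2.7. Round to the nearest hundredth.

35.19

Set −bP/(a − bP) = −2.7 ⇒ bP = 2.7(a − bP) ⇒ bP(1+2.7) = 2.7·a.
P = 2.7·733/(15.2·3.7) ≈ 35.19.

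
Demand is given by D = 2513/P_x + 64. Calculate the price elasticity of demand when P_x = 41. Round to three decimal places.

At P_x = 41, D = 125.2927.
dD/dP_x = −2513/P_x² = −1.4949.
Point elasticity E = (dD/dP_x)·(P_x/D) = -1.4949 × 41/125.2927 ≈ -0.489.
|E| < 1, so demand is inelastic at this price.

-0.489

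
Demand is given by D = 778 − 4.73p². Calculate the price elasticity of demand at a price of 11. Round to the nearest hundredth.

-5.57

At p = 11, D = 205.67.
dD/dp = −2·4.73·p = −104.06.
Point elasticity E = (dD/dp)·(p/D) = -104.06 × 11/205.67 ≈ -5.57.
|E| > 1, so demand is elastic at this price.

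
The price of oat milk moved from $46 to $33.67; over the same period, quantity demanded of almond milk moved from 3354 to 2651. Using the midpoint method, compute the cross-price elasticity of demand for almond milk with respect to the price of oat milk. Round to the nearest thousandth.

0.756

%ΔQ_x = (2651 − 3354)/[(3354+2651)/2] = -703/3002.5 ≈ -0.2341.
%ΔP_y = (33.67 − 46)/[(46+33.67)/2] ≈ -0.3095.
E_xy = -0.2341/-0.3095 ≈ 0.756.
E_xy > 0, so almond milk and oat milk are substitutes.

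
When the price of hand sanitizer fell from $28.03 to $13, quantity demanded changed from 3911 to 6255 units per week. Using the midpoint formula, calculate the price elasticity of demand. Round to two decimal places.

%ΔQ = (6255 − 3911)/[(3911 + 6255)/2] = 2344/5083 ≈ 0.4611.
%Δp = (13 − 28.03)/[(28.03 + 13)/2] = -15.03/20.515 ≈ -0.7326.
Arc elasticity E = %ΔQ/%Δp ≈ 0.4611/-0.7326 ≈ -0.63.
|E| < 1: demand is inelastic over this range.

-0.63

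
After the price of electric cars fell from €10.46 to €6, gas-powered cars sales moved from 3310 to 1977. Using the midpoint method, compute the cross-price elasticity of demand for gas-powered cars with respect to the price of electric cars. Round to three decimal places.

0.930

%ΔQ_x = (1977 − 3310)/[(3310+1977)/2] = -1333/2643.5 ≈ -0.5043.
%ΔP_y = (6 − 10.46)/[(10.46+6)/2] ≈ -0.5419.
E_xy = -0.5043/-0.5419 ≈ 0.930.
E_xy > 0, so gas-powered cars and electric cars are substitutes.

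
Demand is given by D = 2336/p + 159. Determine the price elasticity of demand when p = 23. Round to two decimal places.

At p = 23, D = 260.5652.
dD/dp = −2336/p² = −4.4159.
Point elasticity E = (dD/dp)·(p/D) = -4.4159 × 23/260.5652 ≈ -0.39.
|E| < 1, so demand is inelastic at this price.

-0.39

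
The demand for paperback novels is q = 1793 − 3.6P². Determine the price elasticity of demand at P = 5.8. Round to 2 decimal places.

At P = 5.8, q = 1671.896.
dq/dP = −2·3.6·P = −41.76.
Point elasticity E = (dq/dP)·(P/q) = -41.76 × 5.8/1671.896 ≈ -0.14.
|E| < 1, so demand is inelastic at this price.

-0.14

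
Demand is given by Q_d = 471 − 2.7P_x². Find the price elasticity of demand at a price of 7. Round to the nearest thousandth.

At P_x = 7, Q_d = 338.7.
dQ_d/dP_x = −2·2.7·P_x = −37.8.
Point elasticity E = (dQ_d/dP_x)·(P_x/Q_d) = -37.8 × 7/338.7 ≈ -0.781.
|E| < 1, so demand is inelastic at this price.

-0.781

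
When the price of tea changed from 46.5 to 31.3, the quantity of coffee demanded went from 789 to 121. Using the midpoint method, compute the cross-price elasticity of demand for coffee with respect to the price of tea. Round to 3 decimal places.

3.757

%ΔQ_x = (121 − 789)/[(789+121)/2] = -668/455 ≈ -1.4681.
%ΔP_y = (31.3 − 46.5)/[(46.5+31.3)/2] ≈ -0.3907.
E_xy = -1.4681/-0.3907 ≈ 3.757.
E_xy > 0, so coffee and tea are substitutes.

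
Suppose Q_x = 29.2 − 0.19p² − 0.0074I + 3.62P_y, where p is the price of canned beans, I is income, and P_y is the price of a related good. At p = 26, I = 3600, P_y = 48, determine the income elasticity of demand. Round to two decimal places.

At the given point, Q_x = 29.2 − 0.19(26)² − 0.0074(3600) + 3.62(48) = 29.2 − 128.44 − 26.64 + 173.76 = 47.88.
∂Q_x/∂I = −0.0074, so E_I = -0.0074·(3600/47.88) ≈ -0.56.
E_I < 0: inferior good.

-0.56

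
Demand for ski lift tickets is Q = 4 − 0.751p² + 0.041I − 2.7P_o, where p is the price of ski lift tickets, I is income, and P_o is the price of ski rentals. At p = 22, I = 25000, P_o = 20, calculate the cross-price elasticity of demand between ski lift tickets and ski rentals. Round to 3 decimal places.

-0.088

First evaluate Q: 4 − 0.751(22)² + 0.041(25000) − 2.7(20) = 4 − 363.484 + 1025 − 54 = 611.516.
∂Q/∂P_o = −2.7, so E_xy = -2.7·(20/611.516) ≈ -0.088.
E_xy < 0: the goods are complements.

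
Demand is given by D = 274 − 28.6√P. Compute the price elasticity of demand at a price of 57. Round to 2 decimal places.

-1.86

At P = 57, D = 58.0747.
dD/dP = −28.6/(2√P) = −28.6/(2·7.5498).
Point elasticity E = (dD/dP)·(P/D) = -1.8941 × 57/58.0747 ≈ -1.86.
|E| > 1, so demand is elastic at this price.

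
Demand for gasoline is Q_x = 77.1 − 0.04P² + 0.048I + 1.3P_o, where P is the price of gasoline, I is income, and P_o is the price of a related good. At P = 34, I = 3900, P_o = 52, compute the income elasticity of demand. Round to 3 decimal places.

0.655

Evaluating quantity at (P, I, P_o) gives Q_x = 77.1 − 0.04(34)² + 0.048(3900) + 1.3(52) = 77.1 − 46.24 + 187.2 + 67.6 = 285.66.
∂Q_x/∂I = +0.048, so E_I = 0.048·(3900/285.66) ≈ 0.655.
E_I ∈ (0,1): normal good (necessity).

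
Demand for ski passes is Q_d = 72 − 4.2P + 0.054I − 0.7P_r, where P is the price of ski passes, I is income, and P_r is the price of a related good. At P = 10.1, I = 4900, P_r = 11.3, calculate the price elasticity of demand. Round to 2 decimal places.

-0.15

Q_d = 72 − 4.2(10.1) + 0.054(4900) − 0.7(11.3) = 72 − 42.42 + 264.6 − 7.91 = 286.27.
∂Q_d/∂P = −4.2, so E_p = (−4.2)·(10.1/286.27) ≈ -0.15.
|E_p| < 1: demand is inelastic.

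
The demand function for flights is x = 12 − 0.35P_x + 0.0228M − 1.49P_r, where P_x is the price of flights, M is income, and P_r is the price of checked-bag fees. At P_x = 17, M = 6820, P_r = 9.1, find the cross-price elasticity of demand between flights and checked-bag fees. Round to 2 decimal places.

x = 12 − 0.35(17) + 0.0228(6820) − 1.49(9.1) = 12 − 5.95 + 155.496 − 13.559 = 147.987.
∂x/∂P_r = −1.49, so E_xy = -1.49·(9.1/147.987) ≈ -0.09.
E_xy < 0: the goods are complements.

-0.09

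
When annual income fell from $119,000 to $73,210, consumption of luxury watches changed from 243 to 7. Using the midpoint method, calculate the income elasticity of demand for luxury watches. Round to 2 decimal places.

3.96

%ΔQ = (7 − 243)/[(243+7)/2] = -236/125 ≈ -1.8880.
%ΔY = (73,210 − 119,000)/[(119,000+73,210)/2] = -45790/96105 ≈ -0.4765.
E_I = %ΔQ/%ΔY ≈ 3.96.
E_I > 1: normal good (luxury).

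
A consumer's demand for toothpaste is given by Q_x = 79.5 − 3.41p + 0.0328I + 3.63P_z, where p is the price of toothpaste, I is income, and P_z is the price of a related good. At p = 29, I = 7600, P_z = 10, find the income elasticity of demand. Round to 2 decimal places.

Substituting, Q_x = 79.5 − 3.41(29) + 0.0328(7600) + 3.63(10) = 79.5 − 98.89 + 249.28 + 36.3 = 266.19.
∂Q_x/∂I = +0.0328, so E_I = 0.0328·(7600/266.19) ≈ 0.94.
E_I ∈ (0,1): normal good (necessity).

0.94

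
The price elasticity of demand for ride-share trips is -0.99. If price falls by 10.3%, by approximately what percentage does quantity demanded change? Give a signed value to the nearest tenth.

%ΔQ ≈ E × %ΔP = (-0.99) × (-10.3%) ≈ 10.2%.

10.2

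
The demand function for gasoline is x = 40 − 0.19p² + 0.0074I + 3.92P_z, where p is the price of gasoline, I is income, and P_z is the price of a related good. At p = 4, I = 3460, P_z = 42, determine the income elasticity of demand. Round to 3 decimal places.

Substituting, x = 40 − 0.19(4)² + 0.0074(3460) + 3.92(42) = 40 − 3.04 + 25.604 + 164.64 = 227.204.
∂x/∂I = +0.0074, so E_I = 0.0074·(3460/227.204) ≈ 0.113.
E_I ∈ (0,1): normal good (necessity).

0.113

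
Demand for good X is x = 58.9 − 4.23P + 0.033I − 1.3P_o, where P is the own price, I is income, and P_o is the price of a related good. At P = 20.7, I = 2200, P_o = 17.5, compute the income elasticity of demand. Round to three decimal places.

3.426

First evaluate x: 58.9 − 4.23(20.7) + 0.033(2200) − 1.3(17.5) = 58.9 − 87.561 + 72.6 − 22.75 = 21.189.
∂x/∂I = +0.033, so E_I = 0.033·(2200/21.189) ≈ 3.426.
E_I > 1: normal good (luxury).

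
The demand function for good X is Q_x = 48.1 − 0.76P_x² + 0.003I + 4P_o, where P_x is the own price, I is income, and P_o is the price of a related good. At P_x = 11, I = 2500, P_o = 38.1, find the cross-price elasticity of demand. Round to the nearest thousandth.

Substituting, Q_x = 48.1 − 0.76(11)² + 0.003(2500) + 4(38.1) = 48.1 − 91.96 + 7.5 + 152.4 = 116.04.
∂Q_x/∂P_o = +4, so E_xy = 4·(38.1/116.04) ≈ 1.313.
E_xy > 0: the goods are substitutes.

1.313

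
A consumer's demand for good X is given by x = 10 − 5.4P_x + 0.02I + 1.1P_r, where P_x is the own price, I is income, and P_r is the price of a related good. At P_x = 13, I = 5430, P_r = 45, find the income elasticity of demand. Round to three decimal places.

1.109

At the given point, x = 10 − 5.4(13) + 0.02(5430) + 1.1(45) = 10 − 70.2 + 108.6 + 49.5 = 97.9.
∂x/∂I = +0.02, so E_I = 0.02·(5430/97.9) ≈ 1.109.
E_I > 1: normal good (luxury).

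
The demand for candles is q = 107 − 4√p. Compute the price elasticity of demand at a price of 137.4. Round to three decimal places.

-0.390

At p = 137.4, q = 60.1129.
dq/dp = −4/(2√p) = −4/(2·11.7218).
Point elasticity E = (dq/dp)·(p/q) = -0.1706 × 137.4/60.1129 ≈ -0.390.
|E| < 1, so demand is inelastic at this price.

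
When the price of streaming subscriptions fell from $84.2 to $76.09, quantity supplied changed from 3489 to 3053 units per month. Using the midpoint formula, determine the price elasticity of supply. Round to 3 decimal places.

%ΔQ = (3053 − 3489)/[(3489 + 3053)/2] = -436/3271 ≈ -0.1333.
%Δp = (76.09 − 84.2)/[(84.2 + 76.09)/2] = -8.11/80.145 ≈ -0.1012.
Arc elasticity E = %ΔQ/%Δp ≈ -0.1333/-0.1012 ≈ 1.317.
|E| > 1: supply is elastic over this range.

1.317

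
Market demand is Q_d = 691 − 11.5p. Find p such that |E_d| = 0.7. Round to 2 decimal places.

24.74

Set −bp/(a − bp) = −0.7 ⇒ bp = 0.7(a − bp) ⇒ bp(1+0.7) = 0.7·a.
p = 0.7·691/(11.5·1.7) ≈ 24.74.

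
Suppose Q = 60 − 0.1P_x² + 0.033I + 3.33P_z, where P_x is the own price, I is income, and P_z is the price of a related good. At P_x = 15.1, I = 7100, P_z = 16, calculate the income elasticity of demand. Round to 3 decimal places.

0.721

First evaluate Q: 60 − 0.1(15.1)² + 0.033(7100) + 3.33(16) = 60 − 22.801 + 234.3 + 53.28 = 324.779.
∂Q/∂I = +0.033, so E_I = 0.033·(7100/324.779) ≈ 0.721.
E_I ∈ (0,1): normal good (necessity).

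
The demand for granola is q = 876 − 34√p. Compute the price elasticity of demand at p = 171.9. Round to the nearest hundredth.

-0.52

At p = 171.9, q = 430.2238.
dq/dp = −34/(2√p) = −34/(2·13.1111).
Point elasticity E = (dq/dp)·(p/q) = -1.2966 × 171.9/430.2238 ≈ -0.52.
|E| < 1, so demand is inelastic at this price.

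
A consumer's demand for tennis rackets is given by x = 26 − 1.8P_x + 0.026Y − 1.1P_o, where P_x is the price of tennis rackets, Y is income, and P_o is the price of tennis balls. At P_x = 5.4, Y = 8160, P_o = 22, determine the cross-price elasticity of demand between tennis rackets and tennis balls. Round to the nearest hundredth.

-0.12

x = 26 − 1.8(5.4) + 0.026(8160) − 1.1(22) = 26 − 9.72 + 212.16 − 24.2 = 204.24.
∂x/∂P_o = −1.1, so E_xy = -1.1·(22/204.24) ≈ -0.12.
E_xy < 0: the goods are complements.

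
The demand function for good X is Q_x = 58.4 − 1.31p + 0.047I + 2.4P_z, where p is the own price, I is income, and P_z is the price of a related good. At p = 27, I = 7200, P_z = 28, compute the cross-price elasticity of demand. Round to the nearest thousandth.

0.157

Substituting, Q_x = 58.4 − 1.31(27) + 0.047(7200) + 2.4(28) = 58.4 − 35.37 + 338.4 + 67.2 = 428.63.
∂Q_x/∂P_z = +2.4, so E_xy = 2.4·(28/428.63) ≈ 0.157.
E_xy > 0: the goods are substitutes.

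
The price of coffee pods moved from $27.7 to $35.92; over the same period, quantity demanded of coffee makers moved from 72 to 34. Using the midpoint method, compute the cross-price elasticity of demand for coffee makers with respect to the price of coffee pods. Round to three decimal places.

-2.775

%ΔQ_x = (34 − 72)/[(72+34)/2] = -38/53 ≈ -0.7170.
%ΔP_y = (35.92 − 27.7)/[(27.7+35.92)/2] ≈ 0.2584.
E_xy = -0.7170/0.2584 ≈ -2.775.
E_xy < 0, so coffee makers and coffee pods are complements.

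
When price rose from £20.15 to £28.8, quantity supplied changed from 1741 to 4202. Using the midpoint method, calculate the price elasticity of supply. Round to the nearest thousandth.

2.343

%Δq = (4202 − 1741)/[(1741 + 4202)/2] = 2461/2971.5 ≈ 0.8282.
%Δp = (28.8 − 20.15)/[(20.15 + 28.8)/2] = 8.65/24.475 ≈ 0.3534.
Arc elasticity E = %Δq/%Δp ≈ 0.8282/0.3534 ≈ 2.343.
|E| > 1: supply is elastic over this range.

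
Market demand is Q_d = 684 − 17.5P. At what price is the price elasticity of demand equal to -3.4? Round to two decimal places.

30.20

Set −bP/(a − bP) = −3.4 ⇒ bP = 3.4(a − bP) ⇒ bP(1+3.4) = 3.4·a.
P = 3.4·684/(17.5·4.4) ≈ 30.20.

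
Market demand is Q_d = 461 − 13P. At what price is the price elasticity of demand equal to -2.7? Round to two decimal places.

Set −bP/(a − bP) = −2.7 ⇒ bP = 2.7(a − bP) ⇒ bP(1+2.7) = 2.7·a.
P = 2.7·461/(13·3.7) ≈ 25.88.

25.88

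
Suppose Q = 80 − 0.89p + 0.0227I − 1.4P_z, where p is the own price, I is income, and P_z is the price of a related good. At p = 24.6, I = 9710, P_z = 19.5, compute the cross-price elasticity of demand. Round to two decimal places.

-0.11

First evaluate Q: 80 − 0.89(24.6) + 0.0227(9710) − 1.4(19.5) = 80 − 21.894 + 220.417 − 27.3 = 251.223.
∂Q/∂P_z = −1.4, so E_xy = -1.4·(19.5/251.223) ≈ -0.11.
E_xy < 0: the goods are complements.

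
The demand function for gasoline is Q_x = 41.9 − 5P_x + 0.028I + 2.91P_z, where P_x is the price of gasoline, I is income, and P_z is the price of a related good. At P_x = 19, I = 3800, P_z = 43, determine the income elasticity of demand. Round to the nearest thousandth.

0.596

Q_x = 41.9 − 5(19) + 0.028(3800) + 2.91(43) = 41.9 − 95 + 106.4 + 125.13 = 178.43.
∂Q_x/∂I = +0.028, so E_I = 0.028·(3800/178.43) ≈ 0.596.
E_I ∈ (0,1): normal good (necessity).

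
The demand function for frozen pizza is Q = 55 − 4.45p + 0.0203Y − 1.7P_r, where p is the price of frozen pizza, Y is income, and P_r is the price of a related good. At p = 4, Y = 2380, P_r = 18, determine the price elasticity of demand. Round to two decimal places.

-0.32

Evaluating quantity at (p, Y, P_r) gives Q = 55 − 4.45(4) + 0.0203(2380) − 1.7(18) = 55 − 17.8 + 48.314 − 30.6 = 54.914.
∂Q/∂p = −4.45, so E_p = (−4.45)·(4/54.914) ≈ -0.32.
|E_p| < 1: demand is inelastic.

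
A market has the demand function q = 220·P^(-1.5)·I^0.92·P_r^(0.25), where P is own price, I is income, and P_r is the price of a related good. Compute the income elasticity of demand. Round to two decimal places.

0.92

For a Cobb–Douglas (constant-elasticity) form q = A·I^α·…, the elasticity with respect to I equals the exponent α at every point.
Here the exponent on I is 0.92, so the income elasticity of demand is 0.92.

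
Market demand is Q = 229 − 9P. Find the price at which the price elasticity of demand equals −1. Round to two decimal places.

12.72

For linear demand Q = a − bP, E = −bP/(a − bP). |E| = 1 ⇒ bP = a − bP ⇒ P = a/(2b).
P = 229/(2·9) ≈ 12.72.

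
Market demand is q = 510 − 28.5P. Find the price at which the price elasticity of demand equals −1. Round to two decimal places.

For linear demand q = a − bP, E = −bP/(a − bP). |E| = 1 ⇒ bP = a − bP ⇒ P = a/(2b).
P = 510/(2·28.5) ≈ 8.95.

8.95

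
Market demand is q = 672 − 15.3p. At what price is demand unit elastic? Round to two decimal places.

21.96

For linear demand q = a − bp, E = −bp/(a − bp). |E| = 1 ⇒ bp = a − bp ⇒ p = a/(2b).
p = 672/(2·15.3) ≈ 21.96.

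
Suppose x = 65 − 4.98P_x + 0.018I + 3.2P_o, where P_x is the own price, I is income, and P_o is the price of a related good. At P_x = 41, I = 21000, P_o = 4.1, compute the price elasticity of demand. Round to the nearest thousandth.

Substituting, x = 65 − 4.98(41) + 0.018(21000) + 3.2(4.1) = 65 − 204.18 + 378 + 13.12 = 251.94.
∂x/∂P_x = −4.98, so E_p = (−4.98)·(41/251.94) ≈ -0.810.
|E_p| < 1: demand is inelastic.

-0.810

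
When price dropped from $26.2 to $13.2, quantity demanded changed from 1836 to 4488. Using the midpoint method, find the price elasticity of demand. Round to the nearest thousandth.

-1.271

%Δq = (4488 − 1836)/[(1836 + 4488)/2] = 2652/3162 ≈ 0.8387.
%ΔP = (13.2 − 26.2)/[(26.2 + 13.2)/2] = -13/19.7 ≈ -0.6599.
Arc elasticity E = %Δq/%ΔP ≈ 0.8387/-0.6599 ≈ -1.271.
|E| > 1: demand is elastic over this range.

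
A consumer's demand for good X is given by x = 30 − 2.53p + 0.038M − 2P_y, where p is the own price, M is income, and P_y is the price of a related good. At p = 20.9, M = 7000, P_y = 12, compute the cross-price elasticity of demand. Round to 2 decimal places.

x = 30 − 2.53(20.9) + 0.038(7000) − 2(12) = 30 − 52.877 + 266 − 24 = 219.123.
∂x/∂P_y = −2, so E_xy = -2·(12/219.123) ≈ -0.11.
E_xy < 0: the goods are complements.

-0.11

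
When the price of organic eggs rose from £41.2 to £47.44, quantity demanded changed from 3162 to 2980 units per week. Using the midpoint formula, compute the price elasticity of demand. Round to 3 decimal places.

%Δq = (2980 − 3162)/[(3162 + 2980)/2] = -182/3071 ≈ -0.0593.
%ΔP = (47.44 − 41.2)/[(41.2 + 47.44)/2] = 6.24/44.32 ≈ 0.1408.
Arc elasticity E = %Δq/%ΔP ≈ -0.0593/0.1408 ≈ -0.421.
|E| < 1: demand is inelastic over this range.

-0.421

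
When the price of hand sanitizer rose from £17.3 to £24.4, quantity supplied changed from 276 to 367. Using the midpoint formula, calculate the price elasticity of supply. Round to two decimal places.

0.83

%ΔQ = (367 − 276)/[(276 + 367)/2] = 91/321.5 ≈ 0.2830.
%ΔP = (24.4 − 17.3)/[(17.3 + 24.4)/2] = 7.1/20.85 ≈ 0.3405.
Arc elasticity E = %ΔQ/%ΔP ≈ 0.2830/0.3405 ≈ 0.83.
|E| < 1: supply is inelastic over this range.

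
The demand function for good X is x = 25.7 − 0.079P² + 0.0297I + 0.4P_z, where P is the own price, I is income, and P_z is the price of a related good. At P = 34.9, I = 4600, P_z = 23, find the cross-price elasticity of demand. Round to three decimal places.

Substituting, x = 25.7 − 0.079(34.9)² + 0.0297(4600) + 0.4(23) = 25.7 − 96.2228 + 136.62 + 9.2 = 75.2972.
∂x/∂P_z = +0.4, so E_xy = 0.4·(23/75.2972) ≈ 0.122.
E_xy > 0: the goods are substitutes.

0.122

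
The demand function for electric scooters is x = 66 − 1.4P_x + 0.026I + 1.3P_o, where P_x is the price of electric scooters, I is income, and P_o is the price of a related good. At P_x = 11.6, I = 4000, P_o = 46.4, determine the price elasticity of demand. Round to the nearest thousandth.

Substituting, x = 66 − 1.4(11.6) + 0.026(4000) + 1.3(46.4) = 66 − 16.24 + 104 + 60.32 = 214.08.
∂x/∂P_x = −1.4, so E_p = (−1.4)·(11.6/214.08) ≈ -0.076.
|E_p| < 1: demand is inelastic.

-0.076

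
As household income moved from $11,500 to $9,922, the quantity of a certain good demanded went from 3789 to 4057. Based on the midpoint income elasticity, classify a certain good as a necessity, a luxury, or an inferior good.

%ΔQ = (4057 − 3789)/[(3789+4057)/2] = 268/3923 ≈ 0.0683.
%ΔI = (9,922 − 11,500)/[(11,500+9,922)/2] = -1578/10711 ≈ -0.1473.
E_I = %ΔQ/%ΔI ≈ -0.464.
E_I < 0: inferior good.

inferior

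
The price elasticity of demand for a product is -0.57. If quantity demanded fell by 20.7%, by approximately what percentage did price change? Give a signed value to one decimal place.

36.3

%ΔQ ≈ E × %ΔP ⇒ %ΔP = %ΔQ / E = (-20.7%)/(-0.57) ≈ 36.3%.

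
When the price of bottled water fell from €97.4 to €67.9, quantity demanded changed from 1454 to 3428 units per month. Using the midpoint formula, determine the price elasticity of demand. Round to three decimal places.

%Δq = (3428 − 1454)/[(1454 + 3428)/2] = 1974/2441 ≈ 0.8087.
%ΔP = (67.9 − 97.4)/[(97.4 + 67.9)/2] = -29.5/82.65 ≈ -0.3569.
Arc elasticity E = %Δq/%ΔP ≈ 0.8087/-0.3569 ≈ -2.266.
|E| > 1: demand is elastic over this range.

-2.266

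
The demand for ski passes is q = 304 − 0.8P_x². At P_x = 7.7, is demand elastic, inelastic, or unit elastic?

inelastic

At P_x = 7.7, q = 256.568.
dq/dP_x = −2·0.8·P_x = −12.32.
Point elasticity E = (dq/dP_x)·(P_x/q) = -12.32 × 7.7/256.568 ≈ -0.370.
|E| ≈ 0.370 < 1, so demand is inelastic.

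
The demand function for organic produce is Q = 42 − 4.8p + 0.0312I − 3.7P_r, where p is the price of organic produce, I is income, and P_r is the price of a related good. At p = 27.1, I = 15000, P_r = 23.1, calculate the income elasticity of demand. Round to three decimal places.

Substituting, Q = 42 − 4.8(27.1) + 0.0312(15000) − 3.7(23.1) = 42 − 130.08 + 468 − 85.47 = 294.45.
∂Q/∂I = +0.0312, so E_I = 0.0312·(15000/294.45) ≈ 1.589.
E_I > 1: normal good (luxury).

1.589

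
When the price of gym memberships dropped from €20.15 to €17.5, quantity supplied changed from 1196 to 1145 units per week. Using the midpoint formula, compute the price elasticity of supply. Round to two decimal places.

%Δq = (1145 − 1196)/[(1196 + 1145)/2] = -51/1170.5 ≈ -0.0436.
%ΔP = (17.5 − 20.15)/[(20.15 + 17.5)/2] = -2.65/18.825 ≈ -0.1408.
Arc elasticity E = %Δq/%ΔP ≈ -0.0436/-0.1408 ≈ 0.31.
|E| < 1: supply is inelastic over this range.

0.31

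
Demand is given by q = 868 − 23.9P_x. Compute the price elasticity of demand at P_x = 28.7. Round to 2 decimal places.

At P_x = 28.7, q = 182.07.
dq/dP_x = −23.9.
Point elasticity E = (dq/dP_x)·(P_x/q) = -23.9 × 28.7/182.07 ≈ -3.77.
|E| > 1, so demand is elastic at this price.

-3.77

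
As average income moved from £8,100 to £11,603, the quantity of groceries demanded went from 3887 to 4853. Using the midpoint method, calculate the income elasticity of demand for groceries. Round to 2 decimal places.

%ΔQ = (4853 − 3887)/[(3887+4853)/2] = 966/4370 ≈ 0.2211.
%ΔM = (11,603 − 8,100)/[(8,100+11,603)/2] = 3503/9851.5 ≈ 0.3556.
E_I = %ΔQ/%ΔM ≈ 0.62.
E_I ∈ (0,1): normal good (necessity).

0.62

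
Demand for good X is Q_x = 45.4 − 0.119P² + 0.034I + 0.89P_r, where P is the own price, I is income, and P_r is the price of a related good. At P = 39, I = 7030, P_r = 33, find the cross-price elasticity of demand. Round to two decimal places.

0.22

At the given point, Q_x = 45.4 − 0.119(39)² + 0.034(7030) + 0.89(33) = 45.4 − 180.999 + 239.02 + 29.37 = 132.791.
∂Q_x/∂P_r = +0.89, so E_xy = 0.89·(33/132.791) ≈ 0.22.
E_xy > 0: the goods are substitutes.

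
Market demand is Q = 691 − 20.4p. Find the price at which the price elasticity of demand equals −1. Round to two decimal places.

16.94

For linear demand Q = a − bp, E = −bp/(a − bp). |E| = 1 ⇒ bp = a − bp ⇒ p = a/(2b).
p = 691/(2·20.4) ≈ 16.94.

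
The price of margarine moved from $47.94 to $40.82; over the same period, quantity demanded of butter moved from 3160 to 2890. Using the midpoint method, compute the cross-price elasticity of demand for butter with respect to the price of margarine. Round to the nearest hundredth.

0.56

%ΔQ_x = (2890 − 3160)/[(3160+2890)/2] = -270/3025 ≈ -0.0893.
%ΔP_y = (40.82 − 47.94)/[(47.94+40.82)/2] ≈ -0.1604.
E_xy = -0.0893/-0.1604 ≈ 0.56.
E_xy > 0, so butter and margarine are substitutes.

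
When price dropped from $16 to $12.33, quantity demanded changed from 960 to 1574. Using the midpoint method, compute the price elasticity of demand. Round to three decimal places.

%Δq = (1574 − 960)/[(960 + 1574)/2] = 614/1267 ≈ 0.4846.
%Δp = (12.33 − 16)/[(16 + 12.33)/2] = -3.67/14.165 ≈ -0.2591.
Arc elasticity E = %Δq/%Δp ≈ 0.4846/-0.2591 ≈ -1.870.
|E| > 1: demand is elastic over this range.

-1.870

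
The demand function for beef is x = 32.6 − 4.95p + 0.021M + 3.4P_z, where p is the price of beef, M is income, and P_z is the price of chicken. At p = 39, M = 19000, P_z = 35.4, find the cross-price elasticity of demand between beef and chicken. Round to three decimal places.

0.335

x = 32.6 − 4.95(39) + 0.021(19000) + 3.4(35.4) = 32.6 − 193.05 + 399 + 120.36 = 358.91.
∂x/∂P_z = +3.4, so E_xy = 3.4·(35.4/358.91) ≈ 0.335.
E_xy > 0: the goods are substitutes.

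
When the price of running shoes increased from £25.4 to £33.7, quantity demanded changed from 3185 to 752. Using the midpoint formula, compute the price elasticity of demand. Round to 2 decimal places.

-4.40

%ΔQ = (752 − 3185)/[(3185 + 752)/2] = -2433/1968.5 ≈ -1.2360.
%Δp = (33.7 − 25.4)/[(25.4 + 33.7)/2] = 8.3/29.55 ≈ 0.2809.
Arc elasticity E = %ΔQ/%Δp ≈ -1.2360/0.2809 ≈ -4.40.
|E| > 1: demand is elastic over this range.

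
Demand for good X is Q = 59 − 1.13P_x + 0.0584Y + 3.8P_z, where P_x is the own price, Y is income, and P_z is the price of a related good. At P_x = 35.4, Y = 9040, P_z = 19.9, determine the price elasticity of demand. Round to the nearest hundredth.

-0.06

At the given point, Q = 59 − 1.13(35.4) + 0.0584(9040) + 3.8(19.9) = 59 − 40.002 + 527.936 + 75.62 = 622.554.
∂Q/∂P_x = −1.13, so E_p = (−1.13)·(35.4/622.554) ≈ -0.06.
|E_p| < 1: demand is inelastic.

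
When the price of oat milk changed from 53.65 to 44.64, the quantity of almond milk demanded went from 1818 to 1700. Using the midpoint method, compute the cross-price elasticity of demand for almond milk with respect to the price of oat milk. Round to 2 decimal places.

%ΔQ_x = (1700 − 1818)/[(1818+1700)/2] = -118/1759 ≈ -0.0671.
%ΔP_y = (44.64 − 53.65)/[(53.65+44.64)/2] ≈ -0.1833.
E_xy = -0.0671/-0.1833 ≈ 0.37.
E_xy > 0, so almond milk and oat milk are substitutes.

0.37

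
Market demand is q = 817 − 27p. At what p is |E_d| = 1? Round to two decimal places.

For linear demand q = a − bp, E = −bp/(a − bp). |E| = 1 ⇒ bp = a − bp ⇒ p = a/(2b).
p = 817/(2·27) ≈ 15.13.

15.13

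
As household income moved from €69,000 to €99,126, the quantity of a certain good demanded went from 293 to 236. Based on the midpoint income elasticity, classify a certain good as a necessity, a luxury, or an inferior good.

inferior

%ΔQ = (236 − 293)/[(293+236)/2] = -57/264.5 ≈ -0.2155.
%ΔY = (99,126 − 69,000)/[(69,000+99,126)/2] = 30126/84063 ≈ 0.3584.
E_I = %ΔQ/%ΔY ≈ -0.601.
E_I < 0: inferior good.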